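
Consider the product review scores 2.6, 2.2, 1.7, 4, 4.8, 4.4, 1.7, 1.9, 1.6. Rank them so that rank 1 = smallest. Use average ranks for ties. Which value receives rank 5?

2.2

Sorted (ascending): 1.6, 1.7, 1.7, 1.9, 2.2, 2.6, 4, 4.4, 4.8
The 2 values of 1.7 occupy positions 2–3 → average rank (2+3)/2 = 2.5.
Rank 5 → value 2.2.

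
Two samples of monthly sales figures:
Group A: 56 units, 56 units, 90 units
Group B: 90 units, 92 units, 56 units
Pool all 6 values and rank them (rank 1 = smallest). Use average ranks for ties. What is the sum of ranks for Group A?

8.5

Sorted (ascending): 56, 56, 56, 90, 90, 92
The 3 values of 56 occupy positions 1–3 → average rank 2.
The 2 values of 90 occupy positions 4–5 → average rank (4+5)/2 = 4.5.
Group A values → pooled ranks: 56→2, 56→2, 90→4.5
Rank sum = 2 + 2 + 4.5 = 8.5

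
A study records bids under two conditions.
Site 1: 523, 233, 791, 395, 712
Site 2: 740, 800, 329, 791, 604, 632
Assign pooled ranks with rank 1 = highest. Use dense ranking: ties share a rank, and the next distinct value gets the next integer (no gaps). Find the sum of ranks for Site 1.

31

Sorted (descending): 800, 791, 791, 740, 712, 632, 604, 523, 395, 329, 233
The 2 values of 791 share dense rank 2.
Remaining distinct values take the next consecutive integers.
Site 1 values → pooled ranks: 523→7, 233→10, 791→2, 395→8, 712→4
Rank sum = 7 + 10 + 2 + 8 + 4 = 31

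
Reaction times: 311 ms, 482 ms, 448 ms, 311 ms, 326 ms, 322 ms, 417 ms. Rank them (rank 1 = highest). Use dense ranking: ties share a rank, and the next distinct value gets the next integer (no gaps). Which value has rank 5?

322

Sorted (descending): 482, 448, 417, 326, 322, 311, 311
The 2 values of 311 share dense rank 6.
Remaining distinct values take the next consecutive integers.
Rank 5 → value 322.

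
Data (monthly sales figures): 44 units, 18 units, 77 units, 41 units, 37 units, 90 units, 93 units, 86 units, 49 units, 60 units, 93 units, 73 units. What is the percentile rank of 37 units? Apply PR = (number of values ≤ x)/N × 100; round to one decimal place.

N = 12.
Strictly below 37: 1. Equal to 37: 1.
PR = 2/12 × 100 = 16.7

16.7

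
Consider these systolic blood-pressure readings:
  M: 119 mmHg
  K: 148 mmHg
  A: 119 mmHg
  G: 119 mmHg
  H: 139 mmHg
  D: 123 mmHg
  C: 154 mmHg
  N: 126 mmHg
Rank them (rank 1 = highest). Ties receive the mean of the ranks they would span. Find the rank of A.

7

Sorted (descending): 154, 148, 139, 126, 123, 119, 119, 119
The 3 values of 119 occupy positions 6–8 → average rank 7.
A has value 119 mmHg → rank 7.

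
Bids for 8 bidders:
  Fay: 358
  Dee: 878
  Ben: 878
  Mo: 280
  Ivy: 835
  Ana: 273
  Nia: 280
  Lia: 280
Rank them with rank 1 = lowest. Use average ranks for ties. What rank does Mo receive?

Sorted (ascending): 273, 280, 280, 280, 358, 835, 878, 878
The 3 values of 280 occupy positions 2–4 → average rank 3.
The 2 values of 878 occupy positions 7–8 → average rank (7+8)/2 = 7.5.
Mo has value 280 → rank 3.

3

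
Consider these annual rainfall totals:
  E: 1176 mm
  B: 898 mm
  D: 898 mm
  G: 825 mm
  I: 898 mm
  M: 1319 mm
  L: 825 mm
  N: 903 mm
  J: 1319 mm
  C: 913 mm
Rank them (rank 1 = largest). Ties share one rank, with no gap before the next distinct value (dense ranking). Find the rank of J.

1

Sorted (descending): 1319, 1319, 1176, 913, 903, 898, 898, 898, 825, 825
The 2 values of 1319 share dense rank 1.
The 3 values of 898 share dense rank 5.
The 2 values of 825 share dense rank 6.
Remaining distinct values take the next consecutive integers.
J has value 1319 mm → rank 1.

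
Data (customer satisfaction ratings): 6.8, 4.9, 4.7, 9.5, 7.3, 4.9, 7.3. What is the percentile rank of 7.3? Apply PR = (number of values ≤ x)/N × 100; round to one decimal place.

85.7

N = 7.
Strictly below 7.3: 4. Equal to 7.3: 2.
PR = 6/7 × 100 = 85.7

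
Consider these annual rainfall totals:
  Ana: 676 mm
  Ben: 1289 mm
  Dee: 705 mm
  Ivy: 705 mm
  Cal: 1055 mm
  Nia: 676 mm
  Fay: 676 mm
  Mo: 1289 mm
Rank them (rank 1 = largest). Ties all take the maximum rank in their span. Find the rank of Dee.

5

Sorted (descending): 1289, 1289, 1055, 705, 705, 676, 676, 676
The 2 values of 1289 occupy positions 1–2 → each gets rank 2.
The 2 values of 705 occupy positions 4–5 → each gets rank 5.
The 3 values of 676 occupy positions 6–8 → each gets rank 8.
Dee has value 705 mm → rank 5.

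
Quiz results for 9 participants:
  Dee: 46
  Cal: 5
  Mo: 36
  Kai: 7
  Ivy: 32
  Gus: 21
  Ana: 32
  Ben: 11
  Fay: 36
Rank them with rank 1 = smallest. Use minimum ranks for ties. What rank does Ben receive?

3

Sorted (ascending): 5, 7, 11, 21, 32, 32, 36, 36, 46
The 2 values of 32 occupy positions 5–6 → each gets rank 5.
The 2 values of 36 occupy positions 7–8 → each gets rank 7.
Ben has value 11 → rank 3.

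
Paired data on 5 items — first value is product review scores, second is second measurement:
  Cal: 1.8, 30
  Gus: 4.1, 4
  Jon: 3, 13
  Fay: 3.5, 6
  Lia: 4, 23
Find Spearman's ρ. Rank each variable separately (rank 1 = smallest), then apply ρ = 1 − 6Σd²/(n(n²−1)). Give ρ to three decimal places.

Ranks of variable 1: 1, 5, 2, 3, 4
Ranks of variable 2: 5, 1, 3, 2, 4
d = r₁ − r₂: -4, 4, -1, 1, 0
d²: 16, 16, 1, 1, 0; Σd² = 34
ρ = 1 − 6·34/(5·24) = 1 − 204/120 = -0.700

-0.700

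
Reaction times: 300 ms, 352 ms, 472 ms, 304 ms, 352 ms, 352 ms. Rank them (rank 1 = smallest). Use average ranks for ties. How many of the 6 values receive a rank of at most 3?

Sorted (ascending): 300, 304, 352, 352, 352, 472
The 3 values of 352 occupy positions 3–5 → average rank 4.
Ranks ≤ 3: {1, 2} → 2 values.

2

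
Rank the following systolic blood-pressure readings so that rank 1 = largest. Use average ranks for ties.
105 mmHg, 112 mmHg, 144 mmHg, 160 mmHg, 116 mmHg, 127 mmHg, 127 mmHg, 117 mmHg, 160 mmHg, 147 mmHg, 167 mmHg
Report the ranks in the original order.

11, 10, 5, 2.5, 9, 6.5, 6.5, 8, 2.5, 4, 1

Sorted (descending): 167, 160, 160, 147, 144, 127, 127, 117, 116, 112, 105
The 2 values of 160 occupy positions 2–3 → average rank (2+3)/2 = 2.5.
The 2 values of 127 occupy positions 6–7 → average rank (6+7)/2 = 6.5.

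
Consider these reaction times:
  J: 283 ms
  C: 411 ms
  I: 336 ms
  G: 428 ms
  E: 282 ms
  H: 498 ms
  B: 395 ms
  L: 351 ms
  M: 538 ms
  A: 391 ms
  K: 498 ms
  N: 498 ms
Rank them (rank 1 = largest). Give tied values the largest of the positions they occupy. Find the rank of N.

4

Sorted (descending): 538, 498, 498, 498, 428, 411, 395, 391, 351, 336, 283, 282
The 3 values of 498 occupy positions 2–4 → each gets rank 4.
N has value 498 ms → rank 4.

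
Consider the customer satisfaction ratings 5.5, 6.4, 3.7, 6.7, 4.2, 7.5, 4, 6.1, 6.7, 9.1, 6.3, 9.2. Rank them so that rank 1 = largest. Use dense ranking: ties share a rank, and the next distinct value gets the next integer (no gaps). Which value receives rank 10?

4

Sorted (descending): 9.2, 9.1, 7.5, 6.7, 6.7, 6.4, 6.3, 6.1, 5.5, 4.2, 4, 3.7
The 2 values of 6.7 share dense rank 4.
Remaining distinct values take the next consecutive integers.
Rank 10 → value 4.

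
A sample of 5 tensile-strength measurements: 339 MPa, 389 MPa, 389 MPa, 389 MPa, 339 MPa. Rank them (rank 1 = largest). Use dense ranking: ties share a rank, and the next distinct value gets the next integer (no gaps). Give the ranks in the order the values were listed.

Sorted (descending): 389, 389, 389, 339, 339
The 3 values of 389 share dense rank 1.
The 2 values of 339 share dense rank 2.

2, 1, 1, 1, 2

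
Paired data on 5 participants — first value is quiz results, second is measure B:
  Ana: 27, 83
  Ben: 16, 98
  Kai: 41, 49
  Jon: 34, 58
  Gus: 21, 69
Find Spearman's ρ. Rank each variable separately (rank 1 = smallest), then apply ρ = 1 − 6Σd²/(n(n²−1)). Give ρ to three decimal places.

Ranks of variable 1: 3, 1, 5, 4, 2
Ranks of variable 2: 4, 5, 1, 2, 3
d = r₁ − r₂: -1, -4, 4, 2, -1
d²: 1, 16, 16, 4, 1; Σd² = 38
ρ = 1 − 6·38/(5·24) = 1 − 228/120 = -0.900

-0.900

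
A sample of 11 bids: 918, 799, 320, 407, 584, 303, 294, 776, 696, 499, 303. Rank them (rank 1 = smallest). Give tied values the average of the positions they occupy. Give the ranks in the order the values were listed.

11, 10, 4, 5, 7, 2.5, 1, 9, 8, 6, 2.5

Sorted (ascending): 294, 303, 303, 320, 407, 499, 584, 696, 776, 799, 918
The 2 values of 303 occupy positions 2–3 → average rank (2+3)/2 = 2.5.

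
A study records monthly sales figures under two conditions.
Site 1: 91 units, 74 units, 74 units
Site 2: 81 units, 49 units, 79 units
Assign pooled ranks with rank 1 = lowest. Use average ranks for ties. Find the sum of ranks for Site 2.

Sorted (ascending): 49, 74, 74, 79, 81, 91
The 2 values of 74 occupy positions 2–3 → average rank (2+3)/2 = 2.5.
Site 2 values → pooled ranks: 81→5, 49→1, 79→4
Rank sum = 5 + 1 + 4 = 10

10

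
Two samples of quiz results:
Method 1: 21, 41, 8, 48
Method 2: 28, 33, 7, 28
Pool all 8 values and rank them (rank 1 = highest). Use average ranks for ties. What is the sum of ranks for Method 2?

Sorted (descending): 48, 41, 33, 28, 28, 21, 8, 7
The 2 values of 28 occupy positions 4–5 → average rank (4+5)/2 = 4.5.
Method 2 values → pooled ranks: 28→4.5, 33→3, 7→8, 28→4.5
Rank sum = 4.5 + 3 + 8 + 4.5 = 20

20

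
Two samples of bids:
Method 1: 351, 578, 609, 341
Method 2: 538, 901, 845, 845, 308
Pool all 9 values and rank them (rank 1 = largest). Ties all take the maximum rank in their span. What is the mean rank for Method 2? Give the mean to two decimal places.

4.40

Sorted (descending): 901, 845, 845, 609, 578, 538, 351, 341, 308
The 2 values of 845 occupy positions 2–3 → each gets rank 3.
Method 2 values → pooled ranks: 538→6, 901→1, 845→3, 845→3, 308→9
Mean rank = (6 + 1 + 3 + 3 + 9) / 5 = 4.40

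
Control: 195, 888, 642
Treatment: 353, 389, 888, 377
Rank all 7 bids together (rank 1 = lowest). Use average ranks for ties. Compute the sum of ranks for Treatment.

Sorted (ascending): 195, 353, 377, 389, 642, 888, 888
The 2 values of 888 occupy positions 6–7 → average rank (6+7)/2 = 6.5.
Treatment values → pooled ranks: 353→2, 389→4, 888→6.5, 377→3
Rank sum = 2 + 4 + 6.5 + 3 = 15.5

15.5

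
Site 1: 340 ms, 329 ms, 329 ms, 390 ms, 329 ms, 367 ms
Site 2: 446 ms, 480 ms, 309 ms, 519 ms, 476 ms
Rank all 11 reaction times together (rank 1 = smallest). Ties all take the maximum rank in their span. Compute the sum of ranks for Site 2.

Sorted (ascending): 309, 329, 329, 329, 340, 367, 390, 446, 476, 480, 519
The 3 values of 329 occupy positions 2–4 → each gets rank 4.
Site 2 values → pooled ranks: 446→8, 480→10, 309→1, 519→11, 476→9
Rank sum = 8 + 10 + 1 + 11 + 9 = 39

39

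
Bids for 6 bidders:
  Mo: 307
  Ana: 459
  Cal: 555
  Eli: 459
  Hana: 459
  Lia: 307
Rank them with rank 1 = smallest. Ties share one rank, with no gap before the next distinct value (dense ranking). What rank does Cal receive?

Sorted (ascending): 307, 307, 459, 459, 459, 555
The 2 values of 307 share dense rank 1.
The 3 values of 459 share dense rank 2.
Remaining distinct values take the next consecutive integers.
Cal has value 555 → rank 3.

3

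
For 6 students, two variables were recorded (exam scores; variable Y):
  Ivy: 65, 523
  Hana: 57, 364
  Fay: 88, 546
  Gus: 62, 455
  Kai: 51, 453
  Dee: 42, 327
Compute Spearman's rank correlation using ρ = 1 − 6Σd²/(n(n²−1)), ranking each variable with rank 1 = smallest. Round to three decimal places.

Ranks of variable 1: 5, 3, 6, 4, 2, 1
Ranks of variable 2: 5, 2, 6, 4, 3, 1
d = r₁ − r₂: 0, 1, 0, 0, -1, 0
d²: 0, 1, 0, 0, 1, 0; Σd² = 2
ρ = 1 − 6·2/(6·35) = 1 − 12/210 = 0.943

0.943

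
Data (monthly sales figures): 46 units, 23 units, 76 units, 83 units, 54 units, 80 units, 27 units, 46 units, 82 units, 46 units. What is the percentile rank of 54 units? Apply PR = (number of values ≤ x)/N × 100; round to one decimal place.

N = 10.
Strictly below 54: 5. Equal to 54: 1.
PR = 6/10 × 100 = 60.0

60.0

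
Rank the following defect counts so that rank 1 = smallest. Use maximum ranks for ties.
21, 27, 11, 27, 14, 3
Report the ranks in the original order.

Sorted (ascending): 3, 11, 14, 21, 27, 27
The 2 values of 27 occupy positions 5–6 → each gets rank 6.

4, 6, 2, 6, 3, 1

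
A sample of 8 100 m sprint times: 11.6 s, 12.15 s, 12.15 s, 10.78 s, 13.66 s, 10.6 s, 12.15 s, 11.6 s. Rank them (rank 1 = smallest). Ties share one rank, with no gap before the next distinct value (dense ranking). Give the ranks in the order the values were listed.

3, 4, 4, 2, 5, 1, 4, 3

Sorted (ascending): 10.6, 10.78, 11.6, 11.6, 12.15, 12.15, 12.15, 13.66
The 2 values of 11.6 share dense rank 3.
The 3 values of 12.15 share dense rank 4.
Remaining distinct values take the next consecutive integers.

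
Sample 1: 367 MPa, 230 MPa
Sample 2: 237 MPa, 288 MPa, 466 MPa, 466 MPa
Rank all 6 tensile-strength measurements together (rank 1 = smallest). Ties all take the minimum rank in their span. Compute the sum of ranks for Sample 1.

5

Sorted (ascending): 230, 237, 288, 367, 466, 466
The 2 values of 466 occupy positions 5–6 → each gets rank 5.
Sample 1 values → pooled ranks: 367→4, 230→1
Rank sum = 4 + 1 = 5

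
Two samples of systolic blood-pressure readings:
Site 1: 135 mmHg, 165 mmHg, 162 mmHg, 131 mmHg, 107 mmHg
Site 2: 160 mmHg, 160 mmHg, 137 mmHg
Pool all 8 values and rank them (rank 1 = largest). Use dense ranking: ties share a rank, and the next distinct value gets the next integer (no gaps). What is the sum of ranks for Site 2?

10

Sorted (descending): 165, 162, 160, 160, 137, 135, 131, 107
The 2 values of 160 share dense rank 3.
Remaining distinct values take the next consecutive integers.
Site 2 values → pooled ranks: 160→3, 160→3, 137→4
Rank sum = 3 + 3 + 4 = 10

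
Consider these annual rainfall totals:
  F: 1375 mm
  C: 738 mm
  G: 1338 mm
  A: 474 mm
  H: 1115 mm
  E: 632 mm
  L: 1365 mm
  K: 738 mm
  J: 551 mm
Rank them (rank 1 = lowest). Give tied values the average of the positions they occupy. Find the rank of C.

4.5

Sorted (ascending): 474, 551, 632, 738, 738, 1115, 1338, 1365, 1375
The 2 values of 738 occupy positions 4–5 → average rank (4+5)/2 = 4.5.
C has value 738 mm → rank 4.5.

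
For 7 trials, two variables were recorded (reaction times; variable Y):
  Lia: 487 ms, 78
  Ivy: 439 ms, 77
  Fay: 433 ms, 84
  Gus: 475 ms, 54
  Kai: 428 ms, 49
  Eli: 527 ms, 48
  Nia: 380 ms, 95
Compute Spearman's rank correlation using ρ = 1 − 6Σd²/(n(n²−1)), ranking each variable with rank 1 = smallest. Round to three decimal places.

Ranks of variable 1: 6, 4, 3, 5, 2, 7, 1
Ranks of variable 2: 5, 4, 6, 3, 2, 1, 7
d = r₁ − r₂: 1, 0, -3, 2, 0, 6, -6
d²: 1, 0, 9, 4, 0, 36, 36; Σd² = 86
ρ = 1 − 6·86/(7·48) = 1 − 516/336 = -0.536

-0.536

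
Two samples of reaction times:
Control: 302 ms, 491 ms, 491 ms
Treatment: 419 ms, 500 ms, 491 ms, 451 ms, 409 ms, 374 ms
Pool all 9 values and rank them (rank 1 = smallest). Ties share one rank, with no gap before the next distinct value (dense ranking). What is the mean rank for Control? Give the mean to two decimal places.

4.33

Sorted (ascending): 302, 374, 409, 419, 451, 491, 491, 491, 500
The 3 values of 491 share dense rank 6.
Remaining distinct values take the next consecutive integers.
Control values → pooled ranks: 302→1, 491→6, 491→6
Mean rank = (1 + 6 + 6) / 3 = 4.33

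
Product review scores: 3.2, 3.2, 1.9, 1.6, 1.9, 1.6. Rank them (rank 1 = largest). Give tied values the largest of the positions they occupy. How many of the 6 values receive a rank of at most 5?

4

Sorted (descending): 3.2, 3.2, 1.9, 1.9, 1.6, 1.6
The 2 values of 3.2 occupy positions 1–2 → each gets rank 2.
The 2 values of 1.9 occupy positions 3–4 → each gets rank 4.
The 2 values of 1.6 occupy positions 5–6 → each gets rank 6.
Ranks ≤ 5: {2, 2, 4, 4} → 4 values.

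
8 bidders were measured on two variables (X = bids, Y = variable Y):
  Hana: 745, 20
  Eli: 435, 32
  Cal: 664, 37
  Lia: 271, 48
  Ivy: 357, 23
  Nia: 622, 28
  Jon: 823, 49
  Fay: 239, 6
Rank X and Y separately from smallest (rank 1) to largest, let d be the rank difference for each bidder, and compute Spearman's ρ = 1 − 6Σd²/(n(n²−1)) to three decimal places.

0.381

Ranks of variable 1: 7, 4, 6, 2, 3, 5, 8, 1
Ranks of variable 2: 2, 5, 6, 7, 3, 4, 8, 1
d = r₁ − r₂: 5, -1, 0, -5, 0, 1, 0, 0
d²: 25, 1, 0, 25, 0, 1, 0, 0; Σd² = 52
ρ = 1 − 6·52/(8·63) = 1 − 312/504 = 0.381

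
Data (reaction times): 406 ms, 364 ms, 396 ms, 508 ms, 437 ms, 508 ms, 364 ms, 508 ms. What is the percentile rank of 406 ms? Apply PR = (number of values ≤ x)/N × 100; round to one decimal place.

N = 8.
Strictly below 406: 3. Equal to 406: 1.
PR = 4/8 × 100 = 50.0

50.0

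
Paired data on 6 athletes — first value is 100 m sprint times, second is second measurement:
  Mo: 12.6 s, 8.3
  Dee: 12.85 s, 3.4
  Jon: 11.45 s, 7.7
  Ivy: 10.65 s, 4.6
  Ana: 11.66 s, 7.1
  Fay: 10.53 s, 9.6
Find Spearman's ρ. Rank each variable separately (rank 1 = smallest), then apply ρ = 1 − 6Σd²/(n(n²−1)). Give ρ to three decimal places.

Ranks of variable 1: 5, 6, 3, 2, 4, 1
Ranks of variable 2: 5, 1, 4, 2, 3, 6
d = r₁ − r₂: 0, 5, -1, 0, 1, -5
d²: 0, 25, 1, 0, 1, 25; Σd² = 52
ρ = 1 − 6·52/(6·35) = 1 − 312/210 = -0.486

-0.486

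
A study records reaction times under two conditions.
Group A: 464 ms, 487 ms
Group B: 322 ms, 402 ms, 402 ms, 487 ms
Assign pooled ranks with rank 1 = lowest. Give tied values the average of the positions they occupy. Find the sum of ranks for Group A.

Sorted (ascending): 322, 402, 402, 464, 487, 487
The 2 values of 402 occupy positions 2–3 → average rank (2+3)/2 = 2.5.
The 2 values of 487 occupy positions 5–6 → average rank (5+6)/2 = 5.5.
Group A values → pooled ranks: 464→4, 487→5.5
Rank sum = 4 + 5.5 = 9.5

9.5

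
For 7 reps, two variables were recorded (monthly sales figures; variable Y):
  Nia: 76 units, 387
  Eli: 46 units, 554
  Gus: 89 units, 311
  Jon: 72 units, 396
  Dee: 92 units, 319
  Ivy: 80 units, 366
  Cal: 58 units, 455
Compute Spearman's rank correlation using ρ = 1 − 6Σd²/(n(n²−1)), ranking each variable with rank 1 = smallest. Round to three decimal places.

Ranks of variable 1: 4, 1, 6, 3, 7, 5, 2
Ranks of variable 2: 4, 7, 1, 5, 2, 3, 6
d = r₁ − r₂: 0, -6, 5, -2, 5, 2, -4
d²: 0, 36, 25, 4, 25, 4, 16; Σd² = 110
ρ = 1 − 6·110/(7·48) = 1 − 660/336 = -0.964

-0.964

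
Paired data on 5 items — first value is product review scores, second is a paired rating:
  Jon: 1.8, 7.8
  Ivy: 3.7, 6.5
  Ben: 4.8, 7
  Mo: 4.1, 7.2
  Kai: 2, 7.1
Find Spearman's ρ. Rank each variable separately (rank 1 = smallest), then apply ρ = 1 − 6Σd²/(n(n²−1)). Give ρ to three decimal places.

-0.500

Ranks of variable 1: 1, 3, 5, 4, 2
Ranks of variable 2: 5, 1, 2, 4, 3
d = r₁ − r₂: -4, 2, 3, 0, -1
d²: 16, 4, 9, 0, 1; Σd² = 30
ρ = 1 − 6·30/(5·24) = 1 − 180/120 = -0.500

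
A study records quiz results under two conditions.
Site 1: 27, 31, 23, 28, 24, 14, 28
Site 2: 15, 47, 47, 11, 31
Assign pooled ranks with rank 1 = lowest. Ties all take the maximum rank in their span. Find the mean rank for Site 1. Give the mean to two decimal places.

Sorted (ascending): 11, 14, 15, 23, 24, 27, 28, 28, 31, 31, 47, 47
The 2 values of 28 occupy positions 7–8 → each gets rank 8.
The 2 values of 31 occupy positions 9–10 → each gets rank 10.
The 2 values of 47 occupy positions 11–12 → each gets rank 12.
Site 1 values → pooled ranks: 27→6, 31→10, 23→4, 28→8, 24→5, 14→2, 28→8
Mean rank = (6 + 10 + 4 + 8 + 5 + 2 + 8) / 7 = 6.14

6.14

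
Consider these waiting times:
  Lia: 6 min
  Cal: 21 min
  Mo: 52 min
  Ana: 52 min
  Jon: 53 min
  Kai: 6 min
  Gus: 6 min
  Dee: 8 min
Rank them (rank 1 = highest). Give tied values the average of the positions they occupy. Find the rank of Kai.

Sorted (descending): 53, 52, 52, 21, 8, 6, 6, 6
The 2 values of 52 occupy positions 2–3 → average rank (2+3)/2 = 2.5.
The 3 values of 6 occupy positions 6–8 → average rank 7.
Kai has value 6 min → rank 7.

7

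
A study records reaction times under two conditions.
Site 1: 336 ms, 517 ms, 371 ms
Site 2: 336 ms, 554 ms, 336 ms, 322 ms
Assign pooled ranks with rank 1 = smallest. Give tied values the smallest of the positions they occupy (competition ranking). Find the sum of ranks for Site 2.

12

Sorted (ascending): 322, 336, 336, 336, 371, 517, 554
The 3 values of 336 occupy positions 2–4 → each gets rank 2.
Site 2 values → pooled ranks: 336→2, 554→7, 336→2, 322→1
Rank sum = 2 + 7 + 2 + 1 = 12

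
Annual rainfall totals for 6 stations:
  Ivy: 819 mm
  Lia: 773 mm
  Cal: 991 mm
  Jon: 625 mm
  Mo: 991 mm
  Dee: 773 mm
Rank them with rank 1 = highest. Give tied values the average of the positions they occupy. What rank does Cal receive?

1.5

Sorted (descending): 991, 991, 819, 773, 773, 625
The 2 values of 991 occupy positions 1–2 → average rank (1+2)/2 = 1.5.
The 2 values of 773 occupy positions 4–5 → average rank (4+5)/2 = 4.5.
Cal has value 991 mm → rank 1.5.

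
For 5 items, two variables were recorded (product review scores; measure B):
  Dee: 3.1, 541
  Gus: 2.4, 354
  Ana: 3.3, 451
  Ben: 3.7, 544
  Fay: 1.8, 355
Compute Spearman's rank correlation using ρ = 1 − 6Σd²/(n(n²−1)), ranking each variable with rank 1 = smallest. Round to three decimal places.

Ranks of variable 1: 3, 2, 4, 5, 1
Ranks of variable 2: 4, 1, 3, 5, 2
d = r₁ − r₂: -1, 1, 1, 0, -1
d²: 1, 1, 1, 0, 1; Σd² = 4
ρ = 1 − 6·4/(5·24) = 1 − 24/120 = 0.800

0.800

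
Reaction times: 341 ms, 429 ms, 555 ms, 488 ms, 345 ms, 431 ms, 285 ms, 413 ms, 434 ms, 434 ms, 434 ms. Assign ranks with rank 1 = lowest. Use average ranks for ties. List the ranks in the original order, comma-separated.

2, 5, 11, 10, 3, 6, 1, 4, 8, 8, 8

Sorted (ascending): 285, 341, 345, 413, 429, 431, 434, 434, 434, 488, 555
The 3 values of 434 occupy positions 7–9 → average rank 8.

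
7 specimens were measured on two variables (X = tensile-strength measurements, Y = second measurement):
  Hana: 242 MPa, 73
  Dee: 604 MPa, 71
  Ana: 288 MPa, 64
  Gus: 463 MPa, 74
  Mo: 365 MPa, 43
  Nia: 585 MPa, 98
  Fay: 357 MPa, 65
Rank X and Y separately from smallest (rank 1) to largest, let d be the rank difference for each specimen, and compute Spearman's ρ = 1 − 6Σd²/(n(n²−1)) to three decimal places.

0.357

Ranks of variable 1: 1, 7, 2, 5, 4, 6, 3
Ranks of variable 2: 5, 4, 2, 6, 1, 7, 3
d = r₁ − r₂: -4, 3, 0, -1, 3, -1, 0
d²: 16, 9, 0, 1, 9, 1, 0; Σd² = 36
ρ = 1 − 6·36/(7·48) = 1 − 216/336 = 0.357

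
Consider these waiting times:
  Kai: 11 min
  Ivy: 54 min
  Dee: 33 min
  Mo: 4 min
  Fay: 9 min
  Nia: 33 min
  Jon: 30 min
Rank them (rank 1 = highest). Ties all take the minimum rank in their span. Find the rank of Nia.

Sorted (descending): 54, 33, 33, 30, 11, 9, 4
The 2 values of 33 occupy positions 2–3 → each gets rank 2.
Nia has value 33 min → rank 2.

2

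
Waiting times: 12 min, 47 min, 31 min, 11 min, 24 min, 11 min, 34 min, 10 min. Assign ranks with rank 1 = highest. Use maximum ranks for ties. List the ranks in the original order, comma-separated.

Sorted (descending): 47, 34, 31, 24, 12, 11, 11, 10
The 2 values of 11 occupy positions 6–7 → each gets rank 7.

5, 1, 3, 7, 4, 7, 2, 8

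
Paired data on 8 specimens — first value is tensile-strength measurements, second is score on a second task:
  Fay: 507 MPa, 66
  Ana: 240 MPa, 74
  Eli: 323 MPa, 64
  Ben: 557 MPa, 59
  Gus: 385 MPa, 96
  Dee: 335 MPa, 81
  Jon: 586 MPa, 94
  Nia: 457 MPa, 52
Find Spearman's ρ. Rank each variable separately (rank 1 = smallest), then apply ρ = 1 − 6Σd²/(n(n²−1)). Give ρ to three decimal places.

-0.048

Ranks of variable 1: 6, 1, 2, 7, 4, 3, 8, 5
Ranks of variable 2: 4, 5, 3, 2, 8, 6, 7, 1
d = r₁ − r₂: 2, -4, -1, 5, -4, -3, 1, 4
d²: 4, 16, 1, 25, 16, 9, 1, 16; Σd² = 88
ρ = 1 − 6·88/(8·63) = 1 − 528/504 = -0.048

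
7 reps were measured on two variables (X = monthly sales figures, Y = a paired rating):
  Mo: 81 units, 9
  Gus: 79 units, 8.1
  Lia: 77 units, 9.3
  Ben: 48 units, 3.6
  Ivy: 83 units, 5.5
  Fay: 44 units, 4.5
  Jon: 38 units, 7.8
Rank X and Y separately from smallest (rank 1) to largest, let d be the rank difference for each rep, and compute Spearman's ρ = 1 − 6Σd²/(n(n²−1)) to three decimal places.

0.321

Ranks of variable 1: 6, 5, 4, 3, 7, 2, 1
Ranks of variable 2: 6, 5, 7, 1, 3, 2, 4
d = r₁ − r₂: 0, 0, -3, 2, 4, 0, -3
d²: 0, 0, 9, 4, 16, 0, 9; Σd² = 38
ρ = 1 − 6·38/(7·48) = 1 − 228/336 = 0.321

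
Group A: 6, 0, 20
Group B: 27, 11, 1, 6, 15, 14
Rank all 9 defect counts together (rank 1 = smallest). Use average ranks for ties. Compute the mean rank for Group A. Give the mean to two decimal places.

4.17

Sorted (ascending): 0, 1, 6, 6, 11, 14, 15, 20, 27
The 2 values of 6 occupy positions 3–4 → average rank (3+4)/2 = 3.5.
Group A values → pooled ranks: 6→3.5, 0→1, 20→8
Mean rank = (3.5 + 1 + 8) / 3 = 4.17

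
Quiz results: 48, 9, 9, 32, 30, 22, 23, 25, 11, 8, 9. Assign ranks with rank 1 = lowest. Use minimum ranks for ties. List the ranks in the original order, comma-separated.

11, 2, 2, 10, 9, 6, 7, 8, 5, 1, 2

Sorted (ascending): 8, 9, 9, 9, 11, 22, 23, 25, 30, 32, 48
The 3 values of 9 occupy positions 2–4 → each gets rank 2.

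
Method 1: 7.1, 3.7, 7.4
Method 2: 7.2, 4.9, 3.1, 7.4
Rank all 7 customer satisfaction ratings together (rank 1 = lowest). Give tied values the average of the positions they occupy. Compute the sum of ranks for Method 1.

12.5

Sorted (ascending): 3.1, 3.7, 4.9, 7.1, 7.2, 7.4, 7.4
The 2 values of 7.4 occupy positions 6–7 → average rank (6+7)/2 = 6.5.
Method 1 values → pooled ranks: 7.1→4, 3.7→2, 7.4→6.5
Rank sum = 4 + 2 + 6.5 = 12.5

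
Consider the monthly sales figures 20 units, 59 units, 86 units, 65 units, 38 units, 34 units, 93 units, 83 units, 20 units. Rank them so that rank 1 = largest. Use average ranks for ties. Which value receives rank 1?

Sorted (descending): 93, 86, 83, 65, 59, 38, 34, 20, 20
The 2 values of 20 occupy positions 8–9 → average rank (8+9)/2 = 8.5.
Rank 1 → value 93.

93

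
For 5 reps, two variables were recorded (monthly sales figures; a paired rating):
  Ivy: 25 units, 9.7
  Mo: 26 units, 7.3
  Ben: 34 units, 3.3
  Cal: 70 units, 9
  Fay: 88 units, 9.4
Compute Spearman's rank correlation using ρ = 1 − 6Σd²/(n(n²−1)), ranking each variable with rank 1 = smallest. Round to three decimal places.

-0.100

Ranks of variable 1: 1, 2, 3, 4, 5
Ranks of variable 2: 5, 2, 1, 3, 4
d = r₁ − r₂: -4, 0, 2, 1, 1
d²: 16, 0, 4, 1, 1; Σd² = 22
ρ = 1 − 6·22/(5·24) = 1 − 132/120 = -0.100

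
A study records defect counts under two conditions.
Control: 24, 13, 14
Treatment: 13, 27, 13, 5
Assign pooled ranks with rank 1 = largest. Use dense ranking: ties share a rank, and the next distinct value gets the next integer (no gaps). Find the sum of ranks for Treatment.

Sorted (descending): 27, 24, 14, 13, 13, 13, 5
The 3 values of 13 share dense rank 4.
Remaining distinct values take the next consecutive integers.
Treatment values → pooled ranks: 13→4, 27→1, 13→4, 5→5
Rank sum = 4 + 1 + 4 + 5 = 14

14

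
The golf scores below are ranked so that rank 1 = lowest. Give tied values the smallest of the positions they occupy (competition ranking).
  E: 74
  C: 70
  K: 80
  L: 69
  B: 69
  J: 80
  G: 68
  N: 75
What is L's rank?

2

Sorted (ascending): 68, 69, 69, 70, 74, 75, 80, 80
The 2 values of 69 occupy positions 2–3 → each gets rank 2.
The 2 values of 80 occupy positions 7–8 → each gets rank 7.
L has value 69 → rank 2.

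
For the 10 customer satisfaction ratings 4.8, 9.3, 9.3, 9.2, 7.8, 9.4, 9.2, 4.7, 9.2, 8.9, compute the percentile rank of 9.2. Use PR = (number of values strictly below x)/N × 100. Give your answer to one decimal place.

N = 10.
Strictly below 9.2: 4. Equal to 9.2: 3.
PR = 4/10 × 100 = 40.0

40.0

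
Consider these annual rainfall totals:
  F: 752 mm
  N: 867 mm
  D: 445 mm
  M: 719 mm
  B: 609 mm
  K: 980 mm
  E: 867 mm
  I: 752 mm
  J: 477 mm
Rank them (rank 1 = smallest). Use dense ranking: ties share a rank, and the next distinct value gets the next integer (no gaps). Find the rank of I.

5

Sorted (ascending): 445, 477, 609, 719, 752, 752, 867, 867, 980
The 2 values of 752 share dense rank 5.
The 2 values of 867 share dense rank 6.
Remaining distinct values take the next consecutive integers.
I has value 752 mm → rank 5.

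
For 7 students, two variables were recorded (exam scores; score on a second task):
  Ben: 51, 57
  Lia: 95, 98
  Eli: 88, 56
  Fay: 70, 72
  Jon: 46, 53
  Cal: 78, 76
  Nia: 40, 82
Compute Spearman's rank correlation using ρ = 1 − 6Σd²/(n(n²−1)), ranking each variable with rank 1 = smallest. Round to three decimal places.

0.250

Ranks of variable 1: 3, 7, 6, 4, 2, 5, 1
Ranks of variable 2: 3, 7, 2, 4, 1, 5, 6
d = r₁ − r₂: 0, 0, 4, 0, 1, 0, -5
d²: 0, 0, 16, 0, 1, 0, 25; Σd² = 42
ρ = 1 − 6·42/(7·48) = 1 − 252/336 = 0.250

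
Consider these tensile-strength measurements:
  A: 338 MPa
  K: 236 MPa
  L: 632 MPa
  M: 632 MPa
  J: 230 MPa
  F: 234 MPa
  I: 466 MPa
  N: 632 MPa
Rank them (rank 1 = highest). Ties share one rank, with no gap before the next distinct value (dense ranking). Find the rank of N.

1

Sorted (descending): 632, 632, 632, 466, 338, 236, 234, 230
The 3 values of 632 share dense rank 1.
Remaining distinct values take the next consecutive integers.
N has value 632 MPa → rank 1.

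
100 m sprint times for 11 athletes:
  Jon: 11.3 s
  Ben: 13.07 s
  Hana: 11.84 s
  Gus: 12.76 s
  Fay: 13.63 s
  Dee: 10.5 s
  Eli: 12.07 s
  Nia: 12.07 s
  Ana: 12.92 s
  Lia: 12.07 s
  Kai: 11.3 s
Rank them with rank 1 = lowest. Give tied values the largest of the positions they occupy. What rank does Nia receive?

Sorted (ascending): 10.5, 11.3, 11.3, 11.84, 12.07, 12.07, 12.07, 12.76, 12.92, 13.07, 13.63
The 2 values of 11.3 occupy positions 2–3 → each gets rank 3.
The 3 values of 12.07 occupy positions 5–7 → each gets rank 7.
Nia has value 12.07 s → rank 7.

7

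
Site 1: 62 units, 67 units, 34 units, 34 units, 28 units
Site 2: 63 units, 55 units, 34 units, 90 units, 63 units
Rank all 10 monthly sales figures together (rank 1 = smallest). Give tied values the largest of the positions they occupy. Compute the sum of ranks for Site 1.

24

Sorted (ascending): 28, 34, 34, 34, 55, 62, 63, 63, 67, 90
The 3 values of 34 occupy positions 2–4 → each gets rank 4.
The 2 values of 63 occupy positions 7–8 → each gets rank 8.
Site 1 values → pooled ranks: 62→6, 67→9, 34→4, 34→4, 28→1
Rank sum = 6 + 9 + 4 + 4 + 1 = 24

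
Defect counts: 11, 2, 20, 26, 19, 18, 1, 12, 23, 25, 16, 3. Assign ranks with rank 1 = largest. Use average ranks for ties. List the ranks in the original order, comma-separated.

Sorted (descending): 26, 25, 23, 20, 19, 18, 16, 12, 11, 3, 2, 1
No ties — each value takes its position as its rank.

9, 11, 4, 1, 5, 6, 12, 8, 3, 2, 7, 10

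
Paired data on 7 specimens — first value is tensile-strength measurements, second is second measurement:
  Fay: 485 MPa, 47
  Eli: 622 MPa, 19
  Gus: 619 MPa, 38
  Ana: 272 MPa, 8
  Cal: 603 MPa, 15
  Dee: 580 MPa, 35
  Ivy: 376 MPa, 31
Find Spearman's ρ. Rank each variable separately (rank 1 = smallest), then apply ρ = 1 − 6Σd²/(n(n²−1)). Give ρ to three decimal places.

Ranks of variable 1: 3, 7, 6, 1, 5, 4, 2
Ranks of variable 2: 7, 3, 6, 1, 2, 5, 4
d = r₁ − r₂: -4, 4, 0, 0, 3, -1, -2
d²: 16, 16, 0, 0, 9, 1, 4; Σd² = 46
ρ = 1 − 6·46/(7·48) = 1 − 276/336 = 0.179

0.179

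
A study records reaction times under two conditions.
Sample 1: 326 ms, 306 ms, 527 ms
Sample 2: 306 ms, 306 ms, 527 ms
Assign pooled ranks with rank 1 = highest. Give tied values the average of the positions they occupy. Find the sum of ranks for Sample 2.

Sorted (descending): 527, 527, 326, 306, 306, 306
The 2 values of 527 occupy positions 1–2 → average rank (1+2)/2 = 1.5.
The 3 values of 306 occupy positions 4–6 → average rank 5.
Sample 2 values → pooled ranks: 306→5, 306→5, 527→1.5
Rank sum = 5 + 5 + 1.5 = 11.5

11.5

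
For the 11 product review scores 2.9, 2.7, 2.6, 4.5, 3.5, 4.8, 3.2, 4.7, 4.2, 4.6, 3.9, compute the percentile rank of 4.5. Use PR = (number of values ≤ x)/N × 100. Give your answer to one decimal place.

72.7

N = 11.
Strictly below 4.5: 7. Equal to 4.5: 1.
PR = 8/11 × 100 = 72.7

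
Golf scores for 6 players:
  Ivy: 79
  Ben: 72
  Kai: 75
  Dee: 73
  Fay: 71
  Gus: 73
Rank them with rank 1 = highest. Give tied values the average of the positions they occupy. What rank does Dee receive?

3.5

Sorted (descending): 79, 75, 73, 73, 72, 71
The 2 values of 73 occupy positions 3–4 → average rank (3+4)/2 = 3.5.
Dee has value 73 → rank 3.5.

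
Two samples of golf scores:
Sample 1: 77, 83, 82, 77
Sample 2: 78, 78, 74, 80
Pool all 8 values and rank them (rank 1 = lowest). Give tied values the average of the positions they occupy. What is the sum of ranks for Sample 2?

Sorted (ascending): 74, 77, 77, 78, 78, 80, 82, 83
The 2 values of 77 occupy positions 2–3 → average rank (2+3)/2 = 2.5.
The 2 values of 78 occupy positions 4–5 → average rank (4+5)/2 = 4.5.
Sample 2 values → pooled ranks: 78→4.5, 78→4.5, 74→1, 80→6
Rank sum = 4.5 + 4.5 + 1 + 6 = 16

16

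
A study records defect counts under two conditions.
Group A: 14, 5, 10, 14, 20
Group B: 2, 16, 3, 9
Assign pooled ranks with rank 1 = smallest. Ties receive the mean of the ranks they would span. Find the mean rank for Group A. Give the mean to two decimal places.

6.00

Sorted (ascending): 2, 3, 5, 9, 10, 14, 14, 16, 20
The 2 values of 14 occupy positions 6–7 → average rank (6+7)/2 = 6.5.
Group A values → pooled ranks: 14→6.5, 5→3, 10→5, 14→6.5, 20→9
Mean rank = (6.5 + 3 + 5 + 6.5 + 9) / 5 = 6.00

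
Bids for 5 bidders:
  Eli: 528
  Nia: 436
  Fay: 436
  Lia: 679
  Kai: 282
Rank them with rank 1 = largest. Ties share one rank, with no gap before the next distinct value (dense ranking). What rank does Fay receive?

3

Sorted (descending): 679, 528, 436, 436, 282
The 2 values of 436 share dense rank 3.
Remaining distinct values take the next consecutive integers.
Fay has value 436 → rank 3.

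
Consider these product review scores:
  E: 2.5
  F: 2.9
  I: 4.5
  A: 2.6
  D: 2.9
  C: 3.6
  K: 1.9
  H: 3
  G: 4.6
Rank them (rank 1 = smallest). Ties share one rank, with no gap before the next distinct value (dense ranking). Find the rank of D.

4

Sorted (ascending): 1.9, 2.5, 2.6, 2.9, 2.9, 3, 3.6, 4.5, 4.6
The 2 values of 2.9 share dense rank 4.
Remaining distinct values take the next consecutive integers.
D has value 2.9 → rank 4.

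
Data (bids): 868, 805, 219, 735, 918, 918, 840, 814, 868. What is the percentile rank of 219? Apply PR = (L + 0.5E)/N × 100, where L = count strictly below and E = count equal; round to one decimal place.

5.6

N = 9.
Strictly below 219: 0. Equal to 219: 1.
PR = (0 + 0.5·1)/9 × 100 = 5.6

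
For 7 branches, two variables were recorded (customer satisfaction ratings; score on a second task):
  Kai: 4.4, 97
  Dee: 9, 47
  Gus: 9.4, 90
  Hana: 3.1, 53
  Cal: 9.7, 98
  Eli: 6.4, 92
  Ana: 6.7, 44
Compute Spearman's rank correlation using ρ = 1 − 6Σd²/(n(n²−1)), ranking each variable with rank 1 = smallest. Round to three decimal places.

0.179

Ranks of variable 1: 2, 5, 6, 1, 7, 3, 4
Ranks of variable 2: 6, 2, 4, 3, 7, 5, 1
d = r₁ − r₂: -4, 3, 2, -2, 0, -2, 3
d²: 16, 9, 4, 4, 0, 4, 9; Σd² = 46
ρ = 1 − 6·46/(7·48) = 1 − 276/336 = 0.179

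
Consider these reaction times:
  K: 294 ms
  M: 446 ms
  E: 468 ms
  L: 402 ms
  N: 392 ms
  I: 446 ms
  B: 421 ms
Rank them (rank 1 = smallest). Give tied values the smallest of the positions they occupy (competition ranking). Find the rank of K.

1

Sorted (ascending): 294, 392, 402, 421, 446, 446, 468
The 2 values of 446 occupy positions 5–6 → each gets rank 5.
K has value 294 ms → rank 1.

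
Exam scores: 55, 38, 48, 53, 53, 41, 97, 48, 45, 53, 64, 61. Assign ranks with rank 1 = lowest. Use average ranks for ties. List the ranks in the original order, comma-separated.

Sorted (ascending): 38, 41, 45, 48, 48, 53, 53, 53, 55, 61, 64, 97
The 2 values of 48 occupy positions 4–5 → average rank (4+5)/2 = 4.5.
The 3 values of 53 occupy positions 6–8 → average rank 7.

9, 1, 4.5, 7, 7, 2, 12, 4.5, 3, 7, 11, 10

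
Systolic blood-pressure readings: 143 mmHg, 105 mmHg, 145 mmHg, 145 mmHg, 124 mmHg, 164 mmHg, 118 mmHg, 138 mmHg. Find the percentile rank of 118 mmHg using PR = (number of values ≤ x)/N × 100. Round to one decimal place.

25.0

N = 8.
Strictly below 118: 1. Equal to 118: 1.
PR = 2/8 × 100 = 25.0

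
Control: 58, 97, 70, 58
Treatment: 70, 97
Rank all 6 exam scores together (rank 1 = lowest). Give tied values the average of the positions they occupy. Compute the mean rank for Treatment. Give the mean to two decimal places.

4.50

Sorted (ascending): 58, 58, 70, 70, 97, 97
The 2 values of 58 occupy positions 1–2 → average rank (1+2)/2 = 1.5.
The 2 values of 70 occupy positions 3–4 → average rank (3+4)/2 = 3.5.
The 2 values of 97 occupy positions 5–6 → average rank (5+6)/2 = 5.5.
Treatment values → pooled ranks: 70→3.5, 97→5.5
Mean rank = (3.5 + 5.5) / 2 = 4.50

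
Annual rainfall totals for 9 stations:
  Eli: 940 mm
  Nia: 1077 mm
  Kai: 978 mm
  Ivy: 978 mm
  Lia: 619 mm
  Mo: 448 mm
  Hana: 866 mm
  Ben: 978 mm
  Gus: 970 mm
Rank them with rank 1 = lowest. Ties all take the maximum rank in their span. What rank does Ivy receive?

Sorted (ascending): 448, 619, 866, 940, 970, 978, 978, 978, 1077
The 3 values of 978 occupy positions 6–8 → each gets rank 8.
Ivy has value 978 mm → rank 8.

8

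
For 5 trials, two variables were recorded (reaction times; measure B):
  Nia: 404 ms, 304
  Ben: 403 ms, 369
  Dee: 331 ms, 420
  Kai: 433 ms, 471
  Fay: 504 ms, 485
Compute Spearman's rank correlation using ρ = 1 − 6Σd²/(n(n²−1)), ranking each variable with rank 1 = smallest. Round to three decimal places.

Ranks of variable 1: 3, 2, 1, 4, 5
Ranks of variable 2: 1, 2, 3, 4, 5
d = r₁ − r₂: 2, 0, -2, 0, 0
d²: 4, 0, 4, 0, 0; Σd² = 8
ρ = 1 − 6·8/(5·24) = 1 − 48/120 = 0.600

0.600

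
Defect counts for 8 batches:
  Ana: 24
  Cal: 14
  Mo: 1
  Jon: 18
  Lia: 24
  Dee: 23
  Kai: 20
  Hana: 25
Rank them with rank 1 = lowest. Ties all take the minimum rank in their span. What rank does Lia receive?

6

Sorted (ascending): 1, 14, 18, 20, 23, 24, 24, 25
The 2 values of 24 occupy positions 6–7 → each gets rank 6.
Lia has value 24 → rank 6.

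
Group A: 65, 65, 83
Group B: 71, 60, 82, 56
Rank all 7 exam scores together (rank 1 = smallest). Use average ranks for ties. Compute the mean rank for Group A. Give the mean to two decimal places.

Sorted (ascending): 56, 60, 65, 65, 71, 82, 83
The 2 values of 65 occupy positions 3–4 → average rank (3+4)/2 = 3.5.
Group A values → pooled ranks: 65→3.5, 65→3.5, 83→7
Mean rank = (3.5 + 3.5 + 7) / 3 = 4.67

4.67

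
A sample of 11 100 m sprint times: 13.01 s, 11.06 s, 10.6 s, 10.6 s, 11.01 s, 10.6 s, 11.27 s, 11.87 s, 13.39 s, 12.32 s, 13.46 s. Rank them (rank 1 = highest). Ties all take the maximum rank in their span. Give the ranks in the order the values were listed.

3, 7, 11, 11, 8, 11, 6, 5, 2, 4, 1

Sorted (descending): 13.46, 13.39, 13.01, 12.32, 11.87, 11.27, 11.06, 11.01, 10.6, 10.6, 10.6
The 3 values of 10.6 occupy positions 9–11 → each gets rank 11.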